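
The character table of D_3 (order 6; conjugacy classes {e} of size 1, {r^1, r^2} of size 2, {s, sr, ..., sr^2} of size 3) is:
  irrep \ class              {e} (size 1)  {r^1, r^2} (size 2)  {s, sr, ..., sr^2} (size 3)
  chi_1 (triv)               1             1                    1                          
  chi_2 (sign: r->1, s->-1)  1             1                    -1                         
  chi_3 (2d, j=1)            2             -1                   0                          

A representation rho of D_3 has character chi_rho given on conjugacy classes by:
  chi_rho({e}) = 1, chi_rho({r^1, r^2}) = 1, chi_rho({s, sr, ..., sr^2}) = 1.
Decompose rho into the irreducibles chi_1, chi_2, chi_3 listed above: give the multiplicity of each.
Multiplicities: chi_1: 1, chi_2: 0, chi_3: 0.

Use <chi_rho, chi> = (1/|G|) sum_C |C| * chi_rho(C) * conj(chi(C)) with |G| = 6 for each irreducible chi in the table:
  <chi_rho, chi_1> = (1/6)[1*(1)*conj(1) + 2*(1)*conj(1) + 3*(1)*conj(1)]
      = (1/6)[(1) + (2) + (3)] = 6/6 = 1
  <chi_rho, chi_2> = (1/6)[1*(1)*conj(1) + 2*(1)*conj(1) + 3*(1)*conj(-1)]
      = (1/6)[(1) + (2) + (-3)] = 0/6 = 0
  <chi_rho, chi_3> = (1/6)[1*(1)*conj(2) + 2*(1)*conj(-1) + 3*(1)*conj(0)]
      = (1/6)[(2) + (-2) + (0)] = 0/6 = 0
Dimension check: dim(rho) = sum (mult * dim) = 1*1 + 0*1 + 0*2 = 1 = chi_rho(e) = 1.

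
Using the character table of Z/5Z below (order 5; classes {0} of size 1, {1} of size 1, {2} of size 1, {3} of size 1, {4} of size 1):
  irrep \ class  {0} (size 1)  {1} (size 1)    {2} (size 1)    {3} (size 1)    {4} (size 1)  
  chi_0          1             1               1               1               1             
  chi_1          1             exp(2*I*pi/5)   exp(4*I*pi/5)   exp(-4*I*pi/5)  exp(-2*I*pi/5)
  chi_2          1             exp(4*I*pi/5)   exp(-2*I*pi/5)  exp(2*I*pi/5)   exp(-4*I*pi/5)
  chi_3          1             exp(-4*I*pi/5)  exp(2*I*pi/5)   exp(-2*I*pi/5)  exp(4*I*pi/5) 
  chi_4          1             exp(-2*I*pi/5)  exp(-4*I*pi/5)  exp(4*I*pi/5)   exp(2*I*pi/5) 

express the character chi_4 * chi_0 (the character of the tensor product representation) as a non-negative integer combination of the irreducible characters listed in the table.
chi_4 tensor chi_0 = chi_4 (all other irreducibles have multiplicity 0).

Derivation: The character of a tensor product is the pointwise product (chi_4 * chi_0)(C) = chi_4(C) * chi_0(C):
  {0}: (1)*(1), {1}: (exp(-2*I*pi/5))*(1), {2}: (exp(-4*I*pi/5))*(1), {3}: (exp(4*I*pi/5))*(1), {4}: (exp(2*I*pi/5))*(1)
so (chi_4 * chi_0) takes values
  {0} -> 1, {1} -> exp(-2*I*pi/5), {2} -> exp(-4*I*pi/5), {3} -> exp(4*I*pi/5), {4} -> exp(2*I*pi/5).
Now take the inner product of this character with each irreducible chi from the table, <chi_4*chi_0, chi> = (1/5) sum_C |C| (chi_4*chi_0)(C) conj(chi(C)):
  <chi_4*chi_0, chi_0> = (1/5)[1*(1)*conj(1) + 1*(exp(-2*I*pi/5))*conj(1) + 1*(exp(-4*I*pi/5))*conj(1) + 1*(exp(4*I*pi/5))*conj(1) + 1*(exp(2*I*pi/5))*conj(1)]
      = (1/5)[(1) + (exp(-2*I*pi/5)) + (exp(-4*I*pi/5)) + (exp(4*I*pi/5)) + (exp(2*I*pi/5))] = 0/5 = 0
  <chi_4*chi_0, chi_1> = (1/5)[1*(1)*conj(1) + 1*(exp(-2*I*pi/5))*conj(exp(2*I*pi/5)) + 1*(exp(-4*I*pi/5))*conj(exp(4*I*pi/5)) + 1*(exp(4*I*pi/5))*conj(exp(-4*I*pi/5)) + 1*(exp(2*I*pi/5))*conj(exp(-2*I*pi/5))]
      = (1/5)[(1) + (exp(-4*I*pi/5)) + (exp(2*I*pi/5)) + (exp(-2*I*pi/5)) + (exp(4*I*pi/5))] = 0/5 = 0
  <chi_4*chi_0, chi_2> = (1/5)[1*(1)*conj(1) + 1*(exp(-2*I*pi/5))*conj(exp(4*I*pi/5)) + 1*(exp(-4*I*pi/5))*conj(exp(-2*I*pi/5)) + 1*(exp(4*I*pi/5))*conj(exp(2*I*pi/5)) + 1*(exp(2*I*pi/5))*conj(exp(-4*I*pi/5))]
      = (1/5)[(1) + (exp(4*I*pi/5)) + (exp(-2*I*pi/5)) + (exp(2*I*pi/5)) + (exp(-4*I*pi/5))] = 0/5 = 0
  <chi_4*chi_0, chi_3> = (1/5)[1*(1)*conj(1) + 1*(exp(-2*I*pi/5))*conj(exp(-4*I*pi/5)) + 1*(exp(-4*I*pi/5))*conj(exp(2*I*pi/5)) + 1*(exp(4*I*pi/5))*conj(exp(-2*I*pi/5)) + 1*(exp(2*I*pi/5))*conj(exp(4*I*pi/5))]
      = (1/5)[(1) + (exp(2*I*pi/5)) + (exp(4*I*pi/5)) + (exp(-4*I*pi/5)) + (exp(-2*I*pi/5))] = 0/5 = 0
  <chi_4*chi_0, chi_4> = (1/5)[1*(1)*conj(1) + 1*(exp(-2*I*pi/5))*conj(exp(-2*I*pi/5)) + 1*(exp(-4*I*pi/5))*conj(exp(-4*I*pi/5)) + 1*(exp(4*I*pi/5))*conj(exp(4*I*pi/5)) + 1*(exp(2*I*pi/5))*conj(exp(2*I*pi/5))]
      = (1/5)[(1) + (1) + (1) + (1) + (1)] = 5/5 = 1
(Exp terms are combined using exp(i*s)*conj(exp(i*t)) = exp(i*(s-t)), and sums of them are collapsed using the identity that for every m > 1 the m distinct m-th roots of unity sum to 0, e.g. 1 + exp(2*I*pi/3) + exp(-2*I*pi/3) = 0.)
Hence the multiplicities are chi_4: 1. Dimension check: dim(chi_4)*dim(chi_0) = 1*1 = 1 and sum (mult * dim) = 1*1 = 1.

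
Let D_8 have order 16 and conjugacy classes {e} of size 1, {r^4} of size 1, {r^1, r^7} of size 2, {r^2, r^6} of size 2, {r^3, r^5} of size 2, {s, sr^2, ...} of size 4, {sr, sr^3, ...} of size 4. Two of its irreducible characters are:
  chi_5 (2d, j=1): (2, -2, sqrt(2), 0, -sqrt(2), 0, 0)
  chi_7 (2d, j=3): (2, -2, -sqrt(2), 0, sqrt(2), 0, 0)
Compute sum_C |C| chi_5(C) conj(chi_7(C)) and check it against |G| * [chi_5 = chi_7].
Sum = 0; so <chi_5, chi_7> = 0 (distinct irreducibles are orthogonal).

Justification: Compute term by term over conjugacy classes (|C| * chi_5(C) * conj(chi_7(C))):
  1*(2)*conj(2) + 1*(-2)*conj(-2) + 2*(sqrt(2))*conj(-sqrt(2)) + 2*(0)*conj(0) + 2*(-sqrt(2))*conj(sqrt(2)) + 4*(0)*conj(0) + 4*(0)*conj(0)
  = (4) + (4) + (-4) + (0) + (-4) + (0) + (0)
  = 0.
Dividing by |G| = 16 gives 0/16 = 0, matching the row-orthogonality relation <chi_5, chi_7> = [chi_5 = chi_7].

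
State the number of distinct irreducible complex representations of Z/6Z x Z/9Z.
54

Argument: The number of irreducible complex representations of a finite group equals its number of conjugacy classes. Z/6Z x Z/9Z is abelian of order 54, so every element is its own conjugacy class: 54 classes, so Z/6Z x Z/9Z (order 54) has exactly 54 irreducible complex representations.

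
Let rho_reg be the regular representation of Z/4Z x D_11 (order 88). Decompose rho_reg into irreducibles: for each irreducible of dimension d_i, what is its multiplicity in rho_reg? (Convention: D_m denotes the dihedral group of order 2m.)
Each irreducible V_i of dimension d_i appears with multiplicity d_i, i.e. rho_reg = (direct sum over all irreducibles V_i) d_i V_i. The irreducible dimensions for Z/4Z x D_11 are 1, 1, 1, 1, 1, 1, 1, 1, 2, 2, 2, 2, 2, 2, 2, 2, 2, 2, 2, 2, 2, 2, 2, 2, 2, 2, 2, 2: 8 irreducibles of dimension 1, each with multiplicity 1; 20 irreducibles of dimension 2, each with multiplicity 2. Total dimension 8*1*1 + 20*2*2 = 88 = |G|.

Proof sketch: General theorem: in the regular representation of a finite group G, each irreducible appears with multiplicity equal to its dimension. Check: dim(rho_reg) = sum d_i^2 = 1 + 1 + 1 + 1 + 1 + 1 + 1 + 1 + 4 + 4 + 4 + 4 + 4 + 4 + 4 + 4 + 4 + 4 + 4 + 4 + 4 + 4 + 4 + 4 + 4 + 4 + 4 + 4 = 88 = |G|.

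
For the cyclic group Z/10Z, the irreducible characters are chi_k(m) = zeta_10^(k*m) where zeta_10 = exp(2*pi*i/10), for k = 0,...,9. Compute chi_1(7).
chi_1(7) = zeta_10^7 = exp(-3*I*pi/5)

Reasoning: chi_1(7) = zeta_10^(1*7) = zeta_10^7. Since zeta_10^10 = 1, this equals zeta_10^7 = exp(2*pi*i*7/10) = exp(-3*I*pi/5).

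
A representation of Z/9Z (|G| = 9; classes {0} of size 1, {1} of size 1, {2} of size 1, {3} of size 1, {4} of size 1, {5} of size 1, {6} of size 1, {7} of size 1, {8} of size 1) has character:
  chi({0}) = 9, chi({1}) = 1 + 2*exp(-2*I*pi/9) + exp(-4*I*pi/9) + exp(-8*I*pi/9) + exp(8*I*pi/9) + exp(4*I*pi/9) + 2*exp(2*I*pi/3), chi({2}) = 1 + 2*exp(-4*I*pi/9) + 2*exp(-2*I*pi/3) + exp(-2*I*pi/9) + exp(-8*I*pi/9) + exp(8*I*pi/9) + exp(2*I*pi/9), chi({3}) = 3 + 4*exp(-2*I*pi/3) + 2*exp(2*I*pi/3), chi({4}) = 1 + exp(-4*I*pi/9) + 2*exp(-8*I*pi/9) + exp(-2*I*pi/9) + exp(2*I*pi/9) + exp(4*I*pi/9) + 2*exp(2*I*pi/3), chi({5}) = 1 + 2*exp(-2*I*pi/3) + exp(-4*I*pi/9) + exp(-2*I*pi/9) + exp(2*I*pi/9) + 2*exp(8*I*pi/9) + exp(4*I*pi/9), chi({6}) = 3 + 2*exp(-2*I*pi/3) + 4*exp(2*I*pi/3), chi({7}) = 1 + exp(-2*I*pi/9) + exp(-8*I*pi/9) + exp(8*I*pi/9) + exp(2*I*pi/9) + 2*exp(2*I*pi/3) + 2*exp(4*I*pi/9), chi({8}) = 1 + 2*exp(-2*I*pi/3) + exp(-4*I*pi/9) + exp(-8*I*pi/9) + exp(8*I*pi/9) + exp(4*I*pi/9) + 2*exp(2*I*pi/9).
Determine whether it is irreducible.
Not irreducible (reducible): <chi, chi> = 13 > 1.

Argument: <chi, chi> = (1/|G|) sum_C |C| * |chi(C)|^2 = (1/9)[1*|9|^2 + 1*|1 + 2*exp(-2*I*pi/9) + exp(-4*I*pi/9) + exp(-8*I*pi/9) + exp(8*I*pi/9) + exp(4*I*pi/9) + 2*exp(2*I*pi/3)|^2 + 1*|1 + 2*exp(-4*I*pi/9) + 2*exp(-2*I*pi/3) + exp(-2*I*pi/9) + exp(-8*I*pi/9) + exp(8*I*pi/9) + exp(2*I*pi/9)|^2 + 1*|3 + 4*exp(-2*I*pi/3) + 2*exp(2*I*pi/3)|^2 + 1*|1 + exp(-4*I*pi/9) + 2*exp(-8*I*pi/9) + exp(-2*I*pi/9) + exp(2*I*pi/9) + exp(4*I*pi/9) + 2*exp(2*I*pi/3)|^2 + 1*|1 + 2*exp(-2*I*pi/3) + exp(-4*I*pi/9) + exp(-2*I*pi/9) + exp(2*I*pi/9) + 2*exp(8*I*pi/9) + exp(4*I*pi/9)|^2 + 1*|3 + 2*exp(-2*I*pi/3) + 4*exp(2*I*pi/3)|^2 + 1*|1 + exp(-2*I*pi/9) + exp(-8*I*pi/9) + exp(8*I*pi/9) + exp(2*I*pi/9) + 2*exp(2*I*pi/3) + 2*exp(4*I*pi/9)|^2 + 1*|1 + 2*exp(-2*I*pi/3) + exp(-4*I*pi/9) + exp(-8*I*pi/9) + exp(8*I*pi/9) + exp(4*I*pi/9) + 2*exp(2*I*pi/9)|^2]
  = (1/9)[(81) + (13 + 8*exp(-2*I*pi/3) + 6*exp(-4*I*pi/9) + 9*exp(-2*I*pi/9) + 11*exp(-8*I*pi/9) + 11*exp(8*I*pi/9) + 9*exp(2*I*pi/9) + 6*exp(4*I*pi/9) + 8*exp(2*I*pi/3)) + (13 + 9*exp(-4*I*pi/9) + 11*exp(-2*I*pi/9) + 8*exp(-2*I*pi/3) + 6*exp(-8*I*pi/9) + 6*exp(8*I*pi/9) + 8*exp(2*I*pi/3) + 11*exp(2*I*pi/9) + 9*exp(4*I*pi/9)) + (3) + (13 + 11*exp(-4*I*pi/9) + 8*exp(-2*I*pi/3) + 6*exp(-2*I*pi/9) + 9*exp(-8*I*pi/9) + 9*exp(8*I*pi/9) + 6*exp(2*I*pi/9) + 8*exp(2*I*pi/3) + 11*exp(4*I*pi/9)) + (13 + 11*exp(-4*I*pi/9) + 8*exp(-2*I*pi/3) + 6*exp(-2*I*pi/9) + 9*exp(-8*I*pi/9) + 9*exp(8*I*pi/9) + 6*exp(2*I*pi/9) + 8*exp(2*I*pi/3) + 11*exp(4*I*pi/9)) + (3) + (13 + 9*exp(-4*I*pi/9) + 11*exp(-2*I*pi/9) + 8*exp(-2*I*pi/3) + 6*exp(-8*I*pi/9) + 6*exp(8*I*pi/9) + 8*exp(2*I*pi/3) + 11*exp(2*I*pi/9) + 9*exp(4*I*pi/9)) + (13 + 8*exp(-2*I*pi/3) + 6*exp(-4*I*pi/9) + 9*exp(-2*I*pi/9) + 11*exp(-8*I*pi/9) + 11*exp(8*I*pi/9) + 9*exp(2*I*pi/9) + 6*exp(4*I*pi/9) + 8*exp(2*I*pi/3))] = 117/9 = 13.
(Exp terms are combined using exp(i*s)*conj(exp(i*t)) = exp(i*(s-t)), and sums of them are collapsed using the identity that for every m > 1 the m distinct m-th roots of unity sum to 0, e.g. 1 + exp(2*I*pi/3) + exp(-2*I*pi/3) = 0.)
A character is irreducible iff <chi, chi> = 1, so this representation is reducible.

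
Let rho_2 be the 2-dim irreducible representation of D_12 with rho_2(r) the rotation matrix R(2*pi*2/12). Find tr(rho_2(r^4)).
chi_{rho_2}(r^4) = 2*cos(2*pi*2*4/12) = -1

Why: rho_2(r^4) is rotation by angle 2*pi*2*4/12, whose trace is 2*cos(2*pi*2*4/12) = -1.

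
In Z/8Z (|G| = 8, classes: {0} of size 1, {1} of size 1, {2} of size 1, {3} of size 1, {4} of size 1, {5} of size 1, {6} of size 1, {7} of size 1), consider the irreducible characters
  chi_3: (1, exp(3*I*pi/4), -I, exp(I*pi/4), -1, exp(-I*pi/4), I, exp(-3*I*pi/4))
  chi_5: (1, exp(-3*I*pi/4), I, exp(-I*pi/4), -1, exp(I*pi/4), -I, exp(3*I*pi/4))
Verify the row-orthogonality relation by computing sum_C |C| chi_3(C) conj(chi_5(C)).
Sum = 0; so <chi_3, chi_5> = 0 (distinct irreducibles are orthogonal).

Justification: Compute term by term over conjugacy classes (|C| * chi_3(C) * conj(chi_5(C))):
  1*(1)*conj(1) + 1*(exp(3*I*pi/4))*conj(exp(-3*I*pi/4)) + 1*(-I)*conj(I) + 1*(exp(I*pi/4))*conj(exp(-I*pi/4)) + 1*(-1)*conj(-1) + 1*(exp(-I*pi/4))*conj(exp(I*pi/4)) + 1*(I)*conj(-I) + 1*(exp(-3*I*pi/4))*conj(exp(3*I*pi/4))
  = (1) + (-I) + (-1) + (I) + (1) + (-I) + (-1) + (I)
  = 0.
(Exp terms are combined using exp(i*s)*conj(exp(i*t)) = exp(i*(s-t)), and sums of them are collapsed using the identity that for every m > 1 the m distinct m-th roots of unity sum to 0, e.g. 1 + exp(2*I*pi/3) + exp(-2*I*pi/3) = 0.)
Dividing by |G| = 8 gives 0/8 = 0, matching the row-orthogonality relation <chi_3, chi_5> = [chi_3 = chi_5].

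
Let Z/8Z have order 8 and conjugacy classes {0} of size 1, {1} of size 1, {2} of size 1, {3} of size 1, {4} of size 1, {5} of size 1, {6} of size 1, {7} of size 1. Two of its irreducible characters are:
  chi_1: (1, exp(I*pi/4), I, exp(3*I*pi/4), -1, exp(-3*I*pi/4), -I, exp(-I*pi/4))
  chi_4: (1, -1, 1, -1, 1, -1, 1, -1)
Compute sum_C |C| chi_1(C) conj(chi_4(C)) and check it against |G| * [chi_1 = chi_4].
Sum = 0; so <chi_1, chi_4> = 0 (distinct irreducibles are orthogonal).

Why: Compute term by term over conjugacy classes (|C| * chi_1(C) * conj(chi_4(C))):
  1*(1)*conj(1) + 1*(exp(I*pi/4))*conj(-1) + 1*(I)*conj(1) + 1*(exp(3*I*pi/4))*conj(-1) + 1*(-1)*conj(1) + 1*(exp(-3*I*pi/4))*conj(-1) + 1*(-I)*conj(1) + 1*(exp(-I*pi/4))*conj(-1)
  = (1) + (-exp(I*pi/4)) + (I) + (-exp(3*I*pi/4)) + (-1) + (-exp(-3*I*pi/4)) + (-I) + (-exp(-I*pi/4))
  = 0.
(Exp terms are combined using exp(i*s)*conj(exp(i*t)) = exp(i*(s-t)), and sums of them are collapsed using the identity that for every m > 1 the m distinct m-th roots of unity sum to 0, e.g. 1 + exp(2*I*pi/3) + exp(-2*I*pi/3) = 0.)
Dividing by |G| = 8 gives 0/8 = 0, matching the row-orthogonality relation <chi_1, chi_4> = [chi_1 = chi_4].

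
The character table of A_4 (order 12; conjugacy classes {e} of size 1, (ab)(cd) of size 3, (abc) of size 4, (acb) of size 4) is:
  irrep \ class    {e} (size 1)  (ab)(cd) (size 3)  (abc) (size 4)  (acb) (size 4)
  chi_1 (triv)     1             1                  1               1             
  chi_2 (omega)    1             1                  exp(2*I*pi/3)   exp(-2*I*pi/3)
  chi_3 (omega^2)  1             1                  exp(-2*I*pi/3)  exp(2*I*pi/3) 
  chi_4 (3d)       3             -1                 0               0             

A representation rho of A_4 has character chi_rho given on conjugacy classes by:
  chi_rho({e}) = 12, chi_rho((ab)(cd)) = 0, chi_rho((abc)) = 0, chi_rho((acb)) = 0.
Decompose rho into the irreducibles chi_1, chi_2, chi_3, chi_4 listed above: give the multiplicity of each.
Multiplicities: chi_1: 1, chi_2: 1, chi_3: 1, chi_4: 3.

Argument: Use <chi_rho, chi> = (1/|G|) sum_C |C| * chi_rho(C) * conj(chi(C)) with |G| = 12 for each irreducible chi in the table:
  <chi_rho, chi_1> = (1/12)[1*(12)*conj(1) + 3*(0)*conj(1) + 4*(0)*conj(1) + 4*(0)*conj(1)]
      = (1/12)[(12) + (0) + (0) + (0)] = 12/12 = 1
  <chi_rho, chi_2> = (1/12)[1*(12)*conj(1) + 3*(0)*conj(1) + 4*(0)*conj(exp(2*I*pi/3)) + 4*(0)*conj(exp(-2*I*pi/3))]
      = (1/12)[(12) + (0) + (0) + (0)] = 12/12 = 1
  <chi_rho, chi_3> = (1/12)[1*(12)*conj(1) + 3*(0)*conj(1) + 4*(0)*conj(exp(-2*I*pi/3)) + 4*(0)*conj(exp(2*I*pi/3))]
      = (1/12)[(12) + (0) + (0) + (0)] = 12/12 = 1
  <chi_rho, chi_4> = (1/12)[1*(12)*conj(3) + 3*(0)*conj(-1) + 4*(0)*conj(0) + 4*(0)*conj(0)]
      = (1/12)[(36) + (0) + (0) + (0)] = 36/12 = 3
(Exp terms are combined using exp(i*s)*conj(exp(i*t)) = exp(i*(s-t)), and sums of them are collapsed using the identity that for every m > 1 the m distinct m-th roots of unity sum to 0, e.g. 1 + exp(2*I*pi/3) + exp(-2*I*pi/3) = 0.)
Dimension check: dim(rho) = sum (mult * dim) = 1*1 + 1*1 + 1*1 + 3*3 = 12 = chi_rho(e) = 12.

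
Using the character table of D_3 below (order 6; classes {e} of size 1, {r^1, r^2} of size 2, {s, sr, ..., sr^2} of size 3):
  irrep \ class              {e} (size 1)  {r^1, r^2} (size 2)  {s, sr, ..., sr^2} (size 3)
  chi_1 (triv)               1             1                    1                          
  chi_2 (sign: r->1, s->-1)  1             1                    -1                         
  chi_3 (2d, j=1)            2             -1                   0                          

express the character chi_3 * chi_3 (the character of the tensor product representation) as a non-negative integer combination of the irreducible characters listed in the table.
chi_3 tensor chi_3 = chi_1 + chi_2 + chi_3 (all other irreducibles have multiplicity 0).

Derivation: The character of a tensor product is the pointwise product (chi_3 * chi_3)(C) = chi_3(C) * chi_3(C):
  {e}: (2)*(2), {r^1, r^2}: (-1)*(-1), {s, sr, ..., sr^2}: (0)*(0)
so (chi_3 * chi_3) takes values
  {e} -> 4, {r^1, r^2} -> 1, {s, sr, ..., sr^2} -> 0.
Now take the inner product of this character with each irreducible chi from the table, <chi_3*chi_3, chi> = (1/6) sum_C |C| (chi_3*chi_3)(C) conj(chi(C)):
  <chi_3*chi_3, chi_1> = (1/6)[1*(4)*conj(1) + 2*(1)*conj(1) + 3*(0)*conj(1)]
      = (1/6)[(4) + (2) + (0)] = 6/6 = 1
  <chi_3*chi_3, chi_2> = (1/6)[1*(4)*conj(1) + 2*(1)*conj(1) + 3*(0)*conj(-1)]
      = (1/6)[(4) + (2) + (0)] = 6/6 = 1
  <chi_3*chi_3, chi_3> = (1/6)[1*(4)*conj(2) + 2*(1)*conj(-1) + 3*(0)*conj(0)]
      = (1/6)[(8) + (-2) + (0)] = 6/6 = 1
Hence the multiplicities are chi_1: 1, chi_2: 1, chi_3: 1. Dimension check: dim(chi_3)*dim(chi_3) = 2*2 = 4 and sum (mult * dim) = 1*1 + 1*1 + 1*2 = 4.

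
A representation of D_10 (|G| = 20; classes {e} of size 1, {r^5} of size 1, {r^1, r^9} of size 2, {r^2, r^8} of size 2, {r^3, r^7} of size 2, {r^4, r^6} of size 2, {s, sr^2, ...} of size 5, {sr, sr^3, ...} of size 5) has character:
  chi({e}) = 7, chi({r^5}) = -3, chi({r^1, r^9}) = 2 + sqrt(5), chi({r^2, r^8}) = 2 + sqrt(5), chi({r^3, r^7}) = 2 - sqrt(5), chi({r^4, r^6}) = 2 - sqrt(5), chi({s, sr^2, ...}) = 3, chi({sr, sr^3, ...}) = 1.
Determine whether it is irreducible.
Not irreducible (reducible): <chi, chi> = 9 > 1.

Reasoning: <chi, chi> = (1/|G|) sum_C |C| * |chi(C)|^2 = (1/20)[1*|7|^2 + 1*|-3|^2 + 2*|2 + sqrt(5)|^2 + 2*|2 + sqrt(5)|^2 + 2*|2 - sqrt(5)|^2 + 2*|2 - sqrt(5)|^2 + 5*|3|^2 + 5*|1|^2]
  = (1/20)[(49) + (9) + (8*sqrt(5) + 18) + (8*sqrt(5) + 18) + (18 - 8*sqrt(5)) + (18 - 8*sqrt(5)) + (45) + (5)] = 180/20 = 9.
A character is irreducible iff <chi, chi> = 1, so this representation is reducible.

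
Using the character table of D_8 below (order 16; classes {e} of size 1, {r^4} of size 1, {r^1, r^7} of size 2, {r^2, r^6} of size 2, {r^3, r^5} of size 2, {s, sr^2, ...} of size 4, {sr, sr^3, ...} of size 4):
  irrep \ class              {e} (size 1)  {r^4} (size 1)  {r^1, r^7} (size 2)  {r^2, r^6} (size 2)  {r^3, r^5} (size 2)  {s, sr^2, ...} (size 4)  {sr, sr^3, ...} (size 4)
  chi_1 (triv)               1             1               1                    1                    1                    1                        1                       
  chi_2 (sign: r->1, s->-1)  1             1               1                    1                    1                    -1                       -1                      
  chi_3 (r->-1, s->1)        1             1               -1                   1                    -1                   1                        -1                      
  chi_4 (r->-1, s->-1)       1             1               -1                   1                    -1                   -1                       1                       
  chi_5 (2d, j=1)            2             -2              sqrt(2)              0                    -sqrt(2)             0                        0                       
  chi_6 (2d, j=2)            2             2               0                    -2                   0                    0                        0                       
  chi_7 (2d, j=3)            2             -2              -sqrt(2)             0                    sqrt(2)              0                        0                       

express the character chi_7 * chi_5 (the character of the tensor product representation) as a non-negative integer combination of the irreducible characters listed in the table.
chi_7 tensor chi_5 = chi_3 + chi_4 + chi_6 (all other irreducibles have multiplicity 0).

Reasoning: The character of a tensor product is the pointwise product (chi_7 * chi_5)(C) = chi_7(C) * chi_5(C):
  {e}: (2)*(2), {r^4}: (-2)*(-2), {r^1, r^7}: (-sqrt(2))*(sqrt(2)), {r^2, r^6}: (0)*(0), {r^3, r^5}: (sqrt(2))*(-sqrt(2)), {s, sr^2, ...}: (0)*(0), {sr, sr^3, ...}: (0)*(0)
so (chi_7 * chi_5) takes values
  {e} -> 4, {r^4} -> 4, {r^1, r^7} -> -2, {r^2, r^6} -> 0, {r^3, r^5} -> -2, {s, sr^2, ...} -> 0, {sr, sr^3, ...} -> 0.
Now take the inner product of this character with each irreducible chi from the table, <chi_7*chi_5, chi> = (1/16) sum_C |C| (chi_7*chi_5)(C) conj(chi(C)):
  <chi_7*chi_5, chi_1> = (1/16)[1*(4)*conj(1) + 1*(4)*conj(1) + 2*(-2)*conj(1) + 2*(0)*conj(1) + 2*(-2)*conj(1) + 4*(0)*conj(1) + 4*(0)*conj(1)]
      = (1/16)[(4) + (4) + (-4) + (0) + (-4) + (0) + (0)] = 0/16 = 0
  <chi_7*chi_5, chi_2> = (1/16)[1*(4)*conj(1) + 1*(4)*conj(1) + 2*(-2)*conj(1) + 2*(0)*conj(1) + 2*(-2)*conj(1) + 4*(0)*conj(-1) + 4*(0)*conj(-1)]
      = (1/16)[(4) + (4) + (-4) + (0) + (-4) + (0) + (0)] = 0/16 = 0
  <chi_7*chi_5, chi_3> = (1/16)[1*(4)*conj(1) + 1*(4)*conj(1) + 2*(-2)*conj(-1) + 2*(0)*conj(1) + 2*(-2)*conj(-1) + 4*(0)*conj(1) + 4*(0)*conj(-1)]
      = (1/16)[(4) + (4) + (4) + (0) + (4) + (0) + (0)] = 16/16 = 1
  <chi_7*chi_5, chi_4> = (1/16)[1*(4)*conj(1) + 1*(4)*conj(1) + 2*(-2)*conj(-1) + 2*(0)*conj(1) + 2*(-2)*conj(-1) + 4*(0)*conj(-1) + 4*(0)*conj(1)]
      = (1/16)[(4) + (4) + (4) + (0) + (4) + (0) + (0)] = 16/16 = 1
  <chi_7*chi_5, chi_5> = (1/16)[1*(4)*conj(2) + 1*(4)*conj(-2) + 2*(-2)*conj(sqrt(2)) + 2*(0)*conj(0) + 2*(-2)*conj(-sqrt(2)) + 4*(0)*conj(0) + 4*(0)*conj(0)]
      = (1/16)[(8) + (-8) + (-4*sqrt(2)) + (0) + (4*sqrt(2)) + (0) + (0)] = 0/16 = 0
  <chi_7*chi_5, chi_6> = (1/16)[1*(4)*conj(2) + 1*(4)*conj(2) + 2*(-2)*conj(0) + 2*(0)*conj(-2) + 2*(-2)*conj(0) + 4*(0)*conj(0) + 4*(0)*conj(0)]
      = (1/16)[(8) + (8) + (0) + (0) + (0) + (0) + (0)] = 16/16 = 1
  <chi_7*chi_5, chi_7> = (1/16)[1*(4)*conj(2) + 1*(4)*conj(-2) + 2*(-2)*conj(-sqrt(2)) + 2*(0)*conj(0) + 2*(-2)*conj(sqrt(2)) + 4*(0)*conj(0) + 4*(0)*conj(0)]
      = (1/16)[(8) + (-8) + (4*sqrt(2)) + (0) + (-4*sqrt(2)) + (0) + (0)] = 0/16 = 0
Hence the multiplicities are chi_3: 1, chi_4: 1, chi_6: 1. Dimension check: dim(chi_7)*dim(chi_5) = 2*2 = 4 and sum (mult * dim) = 1*1 + 1*1 + 1*2 = 4.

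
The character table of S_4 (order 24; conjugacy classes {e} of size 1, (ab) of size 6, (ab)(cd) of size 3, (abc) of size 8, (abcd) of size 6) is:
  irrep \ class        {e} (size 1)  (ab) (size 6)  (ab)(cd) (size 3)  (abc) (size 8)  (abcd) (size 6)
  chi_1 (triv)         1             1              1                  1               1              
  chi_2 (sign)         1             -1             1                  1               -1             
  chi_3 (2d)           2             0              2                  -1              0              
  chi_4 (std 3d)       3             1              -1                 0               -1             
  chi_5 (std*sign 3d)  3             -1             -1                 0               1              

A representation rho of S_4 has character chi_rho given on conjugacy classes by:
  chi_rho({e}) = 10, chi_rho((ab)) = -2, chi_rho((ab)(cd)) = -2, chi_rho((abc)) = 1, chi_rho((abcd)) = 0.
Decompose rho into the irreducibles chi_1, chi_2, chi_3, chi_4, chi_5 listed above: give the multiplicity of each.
Multiplicities: chi_1: 0, chi_2: 1, chi_3: 0, chi_4: 1, chi_5: 2.

Explanation: Use <chi_rho, chi> = (1/|G|) sum_C |C| * chi_rho(C) * conj(chi(C)) with |G| = 24 for each irreducible chi in the table:
  <chi_rho, chi_1> = (1/24)[1*(10)*conj(1) + 6*(-2)*conj(1) + 3*(-2)*conj(1) + 8*(1)*conj(1) + 6*(0)*conj(1)]
      = (1/24)[(10) + (-12) + (-6) + (8) + (0)] = 0/24 = 0
  <chi_rho, chi_2> = (1/24)[1*(10)*conj(1) + 6*(-2)*conj(-1) + 3*(-2)*conj(1) + 8*(1)*conj(1) + 6*(0)*conj(-1)]
      = (1/24)[(10) + (12) + (-6) + (8) + (0)] = 24/24 = 1
  <chi_rho, chi_3> = (1/24)[1*(10)*conj(2) + 6*(-2)*conj(0) + 3*(-2)*conj(2) + 8*(1)*conj(-1) + 6*(0)*conj(0)]
      = (1/24)[(20) + (0) + (-12) + (-8) + (0)] = 0/24 = 0
  <chi_rho, chi_4> = (1/24)[1*(10)*conj(3) + 6*(-2)*conj(1) + 3*(-2)*conj(-1) + 8*(1)*conj(0) + 6*(0)*conj(-1)]
      = (1/24)[(30) + (-12) + (6) + (0) + (0)] = 24/24 = 1
  <chi_rho, chi_5> = (1/24)[1*(10)*conj(3) + 6*(-2)*conj(-1) + 3*(-2)*conj(-1) + 8*(1)*conj(0) + 6*(0)*conj(1)]
      = (1/24)[(30) + (12) + (6) + (0) + (0)] = 48/24 = 2
Dimension check: dim(rho) = sum (mult * dim) = 0*1 + 1*1 + 0*2 + 1*3 + 2*3 = 10 = chi_rho(e) = 10.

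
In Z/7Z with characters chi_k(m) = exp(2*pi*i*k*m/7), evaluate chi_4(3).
chi_4(3) = zeta_7^12 = exp(-4*I*pi/7)

Details: chi_4(3) = zeta_7^(4*3) = zeta_7^12. Since zeta_7^7 = 1, this equals zeta_7^5 = exp(2*pi*i*5/7) = exp(-4*I*pi/7).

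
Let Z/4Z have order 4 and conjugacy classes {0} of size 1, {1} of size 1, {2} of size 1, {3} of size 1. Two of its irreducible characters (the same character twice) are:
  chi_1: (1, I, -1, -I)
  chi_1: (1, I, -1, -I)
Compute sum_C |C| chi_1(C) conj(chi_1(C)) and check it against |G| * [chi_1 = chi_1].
Sum = 4 = |G| = 4; so <chi_1, chi_1> = 1 (norm-1 confirms irreducibility).

Explanation: Compute term by term over conjugacy classes (|C| * chi_1(C) * conj(chi_1(C))):
  1*(1)*conj(1) + 1*(I)*conj(I) + 1*(-1)*conj(-1) + 1*(-I)*conj(-I)
  = (1) + (1) + (1) + (1)
  = 4.
(Exp terms are combined using exp(i*s)*conj(exp(i*t)) = exp(i*(s-t)), and sums of them are collapsed using the identity that for every m > 1 the m distinct m-th roots of unity sum to 0, e.g. 1 + exp(2*I*pi/3) + exp(-2*I*pi/3) = 0.)
Dividing by |G| = 4 gives 4/4 = 1, matching the row-orthogonality relation <chi_1, chi_1> = [chi_1 = chi_1].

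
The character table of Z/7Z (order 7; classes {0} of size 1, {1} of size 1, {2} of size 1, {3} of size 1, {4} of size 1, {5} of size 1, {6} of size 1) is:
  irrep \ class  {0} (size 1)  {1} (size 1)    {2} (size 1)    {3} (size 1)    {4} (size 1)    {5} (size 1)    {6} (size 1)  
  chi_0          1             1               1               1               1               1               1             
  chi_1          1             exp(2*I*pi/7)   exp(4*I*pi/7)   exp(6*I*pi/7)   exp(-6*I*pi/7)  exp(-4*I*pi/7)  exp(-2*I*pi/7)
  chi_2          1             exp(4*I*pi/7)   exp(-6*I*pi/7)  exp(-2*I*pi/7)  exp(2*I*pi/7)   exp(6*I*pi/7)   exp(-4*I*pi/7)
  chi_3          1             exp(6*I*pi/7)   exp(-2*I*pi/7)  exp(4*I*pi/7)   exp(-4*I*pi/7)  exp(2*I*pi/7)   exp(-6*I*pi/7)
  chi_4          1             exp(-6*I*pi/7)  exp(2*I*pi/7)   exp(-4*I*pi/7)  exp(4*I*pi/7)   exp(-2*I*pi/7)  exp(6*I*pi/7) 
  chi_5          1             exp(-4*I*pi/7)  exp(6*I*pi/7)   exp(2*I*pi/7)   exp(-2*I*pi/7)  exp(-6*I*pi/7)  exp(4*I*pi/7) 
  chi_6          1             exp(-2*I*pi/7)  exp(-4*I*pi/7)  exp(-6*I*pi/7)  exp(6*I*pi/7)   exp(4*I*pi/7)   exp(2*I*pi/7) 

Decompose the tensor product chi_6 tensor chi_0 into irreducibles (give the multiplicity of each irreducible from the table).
chi_6 tensor chi_0 = chi_6 (all other irreducibles have multiplicity 0).

Argument: The character of a tensor product is the pointwise product (chi_6 * chi_0)(C) = chi_6(C) * chi_0(C):
  {0}: (1)*(1), {1}: (exp(-2*I*pi/7))*(1), {2}: (exp(-4*I*pi/7))*(1), {3}: (exp(-6*I*pi/7))*(1), {4}: (exp(6*I*pi/7))*(1), {5}: (exp(4*I*pi/7))*(1), {6}: (exp(2*I*pi/7))*(1)
so (chi_6 * chi_0) takes values
  {0} -> 1, {1} -> exp(-2*I*pi/7), {2} -> exp(-4*I*pi/7), {3} -> exp(-6*I*pi/7), {4} -> exp(6*I*pi/7), {5} -> exp(4*I*pi/7), {6} -> exp(2*I*pi/7).
Now take the inner product of this character with each irreducible chi from the table, <chi_6*chi_0, chi> = (1/7) sum_C |C| (chi_6*chi_0)(C) conj(chi(C)):
  <chi_6*chi_0, chi_0> = (1/7)[1*(1)*conj(1) + 1*(exp(-2*I*pi/7))*conj(1) + 1*(exp(-4*I*pi/7))*conj(1) + 1*(exp(-6*I*pi/7))*conj(1) + 1*(exp(6*I*pi/7))*conj(1) + 1*(exp(4*I*pi/7))*conj(1) + 1*(exp(2*I*pi/7))*conj(1)]
      = (1/7)[(1) + (exp(-2*I*pi/7)) + (exp(-4*I*pi/7)) + (exp(-6*I*pi/7)) + (exp(6*I*pi/7)) + (exp(4*I*pi/7)) + (exp(2*I*pi/7))] = 0/7 = 0
  <chi_6*chi_0, chi_1> = (1/7)[1*(1)*conj(1) + 1*(exp(-2*I*pi/7))*conj(exp(2*I*pi/7)) + 1*(exp(-4*I*pi/7))*conj(exp(4*I*pi/7)) + 1*(exp(-6*I*pi/7))*conj(exp(6*I*pi/7)) + 1*(exp(6*I*pi/7))*conj(exp(-6*I*pi/7)) + 1*(exp(4*I*pi/7))*conj(exp(-4*I*pi/7)) + 1*(exp(2*I*pi/7))*conj(exp(-2*I*pi/7))]
      = (1/7)[(1) + (exp(-4*I*pi/7)) + (exp(6*I*pi/7)) + (exp(2*I*pi/7)) + (exp(-2*I*pi/7)) + (exp(-6*I*pi/7)) + (exp(4*I*pi/7))] = 0/7 = 0
  <chi_6*chi_0, chi_2> = (1/7)[1*(1)*conj(1) + 1*(exp(-2*I*pi/7))*conj(exp(4*I*pi/7)) + 1*(exp(-4*I*pi/7))*conj(exp(-6*I*pi/7)) + 1*(exp(-6*I*pi/7))*conj(exp(-2*I*pi/7)) + 1*(exp(6*I*pi/7))*conj(exp(2*I*pi/7)) + 1*(exp(4*I*pi/7))*conj(exp(6*I*pi/7)) + 1*(exp(2*I*pi/7))*conj(exp(-4*I*pi/7))]
      = (1/7)[(1) + (exp(-6*I*pi/7)) + (exp(2*I*pi/7)) + (exp(-4*I*pi/7)) + (exp(4*I*pi/7)) + (exp(-2*I*pi/7)) + (exp(6*I*pi/7))] = 0/7 = 0
  <chi_6*chi_0, chi_3> = (1/7)[1*(1)*conj(1) + 1*(exp(-2*I*pi/7))*conj(exp(6*I*pi/7)) + 1*(exp(-4*I*pi/7))*conj(exp(-2*I*pi/7)) + 1*(exp(-6*I*pi/7))*conj(exp(4*I*pi/7)) + 1*(exp(6*I*pi/7))*conj(exp(-4*I*pi/7)) + 1*(exp(4*I*pi/7))*conj(exp(2*I*pi/7)) + 1*(exp(2*I*pi/7))*conj(exp(-6*I*pi/7))]
      = (1/7)[(1) + (exp(6*I*pi/7)) + (exp(-2*I*pi/7)) + (exp(4*I*pi/7)) + (exp(-4*I*pi/7)) + (exp(2*I*pi/7)) + (exp(-6*I*pi/7))] = 0/7 = 0
  <chi_6*chi_0, chi_4> = (1/7)[1*(1)*conj(1) + 1*(exp(-2*I*pi/7))*conj(exp(-6*I*pi/7)) + 1*(exp(-4*I*pi/7))*conj(exp(2*I*pi/7)) + 1*(exp(-6*I*pi/7))*conj(exp(-4*I*pi/7)) + 1*(exp(6*I*pi/7))*conj(exp(4*I*pi/7)) + 1*(exp(4*I*pi/7))*conj(exp(-2*I*pi/7)) + 1*(exp(2*I*pi/7))*conj(exp(6*I*pi/7))]
      = (1/7)[(1) + (exp(4*I*pi/7)) + (exp(-6*I*pi/7)) + (exp(-2*I*pi/7)) + (exp(2*I*pi/7)) + (exp(6*I*pi/7)) + (exp(-4*I*pi/7))] = 0/7 = 0
  <chi_6*chi_0, chi_5> = (1/7)[1*(1)*conj(1) + 1*(exp(-2*I*pi/7))*conj(exp(-4*I*pi/7)) + 1*(exp(-4*I*pi/7))*conj(exp(6*I*pi/7)) + 1*(exp(-6*I*pi/7))*conj(exp(2*I*pi/7)) + 1*(exp(6*I*pi/7))*conj(exp(-2*I*pi/7)) + 1*(exp(4*I*pi/7))*conj(exp(-6*I*pi/7)) + 1*(exp(2*I*pi/7))*conj(exp(4*I*pi/7))]
      = (1/7)[(1) + (exp(2*I*pi/7)) + (exp(4*I*pi/7)) + (exp(6*I*pi/7)) + (exp(-6*I*pi/7)) + (exp(-4*I*pi/7)) + (exp(-2*I*pi/7))] = 0/7 = 0
  <chi_6*chi_0, chi_6> = (1/7)[1*(1)*conj(1) + 1*(exp(-2*I*pi/7))*conj(exp(-2*I*pi/7)) + 1*(exp(-4*I*pi/7))*conj(exp(-4*I*pi/7)) + 1*(exp(-6*I*pi/7))*conj(exp(-6*I*pi/7)) + 1*(exp(6*I*pi/7))*conj(exp(6*I*pi/7)) + 1*(exp(4*I*pi/7))*conj(exp(4*I*pi/7)) + 1*(exp(2*I*pi/7))*conj(exp(2*I*pi/7))]
      = (1/7)[(1) + (1) + (1) + (1) + (1) + (1) + (1)] = 7/7 = 1
(Exp terms are combined using exp(i*s)*conj(exp(i*t)) = exp(i*(s-t)), and sums of them are collapsed using the identity that for every m > 1 the m distinct m-th roots of unity sum to 0, e.g. 1 + exp(2*I*pi/3) + exp(-2*I*pi/3) = 0.)
Hence the multiplicities are chi_6: 1. Dimension check: dim(chi_6)*dim(chi_0) = 1*1 = 1 and sum (mult * dim) = 1*1 = 1.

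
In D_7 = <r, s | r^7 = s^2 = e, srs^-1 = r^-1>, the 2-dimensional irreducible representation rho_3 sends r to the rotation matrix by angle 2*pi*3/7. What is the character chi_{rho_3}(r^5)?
chi_{rho_3}(r^5) = 2*cos(2*pi*3*5/7) = 2*cos(30*pi/7)

Proof sketch: rho_3(r^5) is rotation by angle 2*pi*3*5/7, whose trace is 2*cos(2*pi*3*5/7) = 2*cos(30*pi/7).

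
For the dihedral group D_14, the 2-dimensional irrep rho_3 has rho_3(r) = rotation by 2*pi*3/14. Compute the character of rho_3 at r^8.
chi_{rho_3}(r^8) = 2*cos(2*pi*3*8/14) = -2*cos(3*pi/7)

Explanation: rho_3(r^8) is rotation by angle 2*pi*3*8/14, whose trace is 2*cos(2*pi*3*8/14) = -2*cos(3*pi/7).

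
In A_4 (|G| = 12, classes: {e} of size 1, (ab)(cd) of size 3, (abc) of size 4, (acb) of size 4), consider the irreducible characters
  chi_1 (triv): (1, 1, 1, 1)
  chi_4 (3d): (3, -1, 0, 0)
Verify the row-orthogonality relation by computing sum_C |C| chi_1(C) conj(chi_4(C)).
Sum = 0; so <chi_1, chi_4> = 0 (distinct irreducibles are orthogonal).

Derivation: Compute term by term over conjugacy classes (|C| * chi_1(C) * conj(chi_4(C))):
  1*(1)*conj(3) + 3*(1)*conj(-1) + 4*(1)*conj(0) + 4*(1)*conj(0)
  = (3) + (-3) + (0) + (0)
  = 0.
(Exp terms are combined using exp(i*s)*conj(exp(i*t)) = exp(i*(s-t)), and sums of them are collapsed using the identity that for every m > 1 the m distinct m-th roots of unity sum to 0, e.g. 1 + exp(2*I*pi/3) + exp(-2*I*pi/3) = 0.)
Dividing by |G| = 12 gives 0/12 = 0, matching the row-orthogonality relation <chi_1, chi_4> = [chi_1 = chi_4].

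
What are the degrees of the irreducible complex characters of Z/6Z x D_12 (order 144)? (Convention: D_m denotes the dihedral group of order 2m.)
Dimensions: 1, 1, 1, 1, 1, 1, 1, 1, 1, 1, 1, 1, 1, 1, 1, 1, 1, 1, 1, 1, 1, 1, 1, 1, 2, 2, 2, 2, 2, 2, 2, 2, 2, 2, 2, 2, 2, 2, 2, 2, 2, 2, 2, 2, 2, 2, 2, 2, 2, 2, 2, 2, 2, 2

Justification: There are 54 irreducibles (= number of conjugacy classes). Their dimensions d_i satisfy sum d_i^2 = |G| = 144: 1 + 1 + 1 + 1 + 1 + 1 + 1 + 1 + 1 + 1 + 1 + 1 + 1 + 1 + 1 + 1 + 1 + 1 + 1 + 1 + 1 + 1 + 1 + 1 + 4 + 4 + 4 + 4 + 4 + 4 + 4 + 4 + 4 + 4 + 4 + 4 + 4 + 4 + 4 + 4 + 4 + 4 + 4 + 4 + 4 + 4 + 4 + 4 + 4 + 4 + 4 + 4 + 4 + 4 = 144. (For the product with Z/6Z: each of the 6 1-dim characters of Z/6Z tensors with each irrep of D_12, giving 6 copies of each D_12-dimension.)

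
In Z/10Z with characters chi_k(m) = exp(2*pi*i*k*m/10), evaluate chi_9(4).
chi_9(4) = zeta_10^36 = exp(-4*I*pi/5)

Justification: chi_9(4) = zeta_10^(9*4) = zeta_10^36. Since zeta_10^10 = 1, this equals zeta_10^6 = exp(2*pi*i*6/10) = exp(-4*I*pi/5).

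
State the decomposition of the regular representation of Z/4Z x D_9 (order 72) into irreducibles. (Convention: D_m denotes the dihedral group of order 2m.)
Each irreducible V_i of dimension d_i appears with multiplicity d_i, i.e. rho_reg = (direct sum over all irreducibles V_i) d_i V_i. The irreducible dimensions for Z/4Z x D_9 are 1, 1, 1, 1, 1, 1, 1, 1, 2, 2, 2, 2, 2, 2, 2, 2, 2, 2, 2, 2, 2, 2, 2, 2: 8 irreducibles of dimension 1, each with multiplicity 1; 16 irreducibles of dimension 2, each with multiplicity 2. Total dimension 8*1*1 + 16*2*2 = 72 = |G|.

Proof sketch: General theorem: in the regular representation of a finite group G, each irreducible appears with multiplicity equal to its dimension. Check: dim(rho_reg) = sum d_i^2 = 1 + 1 + 1 + 1 + 1 + 1 + 1 + 1 + 4 + 4 + 4 + 4 + 4 + 4 + 4 + 4 + 4 + 4 + 4 + 4 + 4 + 4 + 4 + 4 = 72 = |G|.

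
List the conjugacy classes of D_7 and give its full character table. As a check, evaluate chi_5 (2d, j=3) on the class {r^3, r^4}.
Conjugacy classes: {e} of size 1, {r^1, r^6} of size 2, {r^2, r^5} of size 2, {r^3, r^4} of size 2, {s, sr, ..., sr^6} of size 7.
Character table:
  irrep \ class              {e} (size 1)  {r^1, r^6} (size 2)  {r^2, r^5} (size 2)  {r^3, r^4} (size 2)  {s, sr, ..., sr^6} (size 7)
  chi_1 (triv)               1             1                    1                    1                    1                          
  chi_2 (sign: r->1, s->-1)  1             1                    1                    1                    -1                         
  chi_3 (2d, j=1)            2             2*cos(2*pi/7)        -2*cos(3*pi/7)       -2*cos(pi/7)         0                          
  chi_4 (2d, j=2)            2             -2*cos(3*pi/7)       -2*cos(pi/7)         2*cos(2*pi/7)        0                          
  chi_5 (2d, j=3)            2             -2*cos(pi/7)         2*cos(2*pi/7)        -2*cos(3*pi/7)       0                          

Spot check: chi_5 (2d, j=3) on {r^3, r^4} = -2*cos(3*pi/7).

Derivation: D_7 has order 2*7 = 14 with 5 conjugacy classes, hence 5 irreducibles. Sum of squared dims 1 + 1 + 4 + 4 + 4 = 14 = |G|. Linear characters come from the abelianisation; the 2-dimensional irreps have character r^k -> 2*cos(2*pi*j*k/7), reflections -> 0.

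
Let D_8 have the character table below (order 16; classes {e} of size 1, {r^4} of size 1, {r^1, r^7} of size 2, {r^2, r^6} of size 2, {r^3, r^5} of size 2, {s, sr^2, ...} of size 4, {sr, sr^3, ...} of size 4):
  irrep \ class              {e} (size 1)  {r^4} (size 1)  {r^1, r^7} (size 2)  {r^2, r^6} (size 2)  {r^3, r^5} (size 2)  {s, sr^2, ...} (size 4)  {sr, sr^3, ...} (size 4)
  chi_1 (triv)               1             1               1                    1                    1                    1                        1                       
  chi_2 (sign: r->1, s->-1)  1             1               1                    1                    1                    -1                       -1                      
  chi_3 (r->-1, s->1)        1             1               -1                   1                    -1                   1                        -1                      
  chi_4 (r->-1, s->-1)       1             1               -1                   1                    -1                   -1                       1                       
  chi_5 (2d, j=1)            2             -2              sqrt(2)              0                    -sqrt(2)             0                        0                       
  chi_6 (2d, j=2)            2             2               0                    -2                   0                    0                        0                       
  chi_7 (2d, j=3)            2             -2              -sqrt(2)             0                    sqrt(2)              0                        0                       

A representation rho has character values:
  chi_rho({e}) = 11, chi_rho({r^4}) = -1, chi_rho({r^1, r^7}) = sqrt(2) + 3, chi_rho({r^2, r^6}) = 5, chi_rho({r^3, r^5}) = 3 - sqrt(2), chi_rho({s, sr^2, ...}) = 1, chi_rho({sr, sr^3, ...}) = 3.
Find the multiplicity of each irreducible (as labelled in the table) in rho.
Multiplicities: chi_1: 3, chi_2: 1, chi_3: 0, chi_4: 1, chi_5: 2, chi_6: 0, chi_7: 1.

Solution. Use <chi_rho, chi> = (1/|G|) sum_C |C| * chi_rho(C) * conj(chi(C)) with |G| = 16 for each irreducible chi in the table:
  <chi_rho, chi_1> = (1/16)[1*(11)*conj(1) + 1*(-1)*conj(1) + 2*(sqrt(2) + 3)*conj(1) + 2*(5)*conj(1) + 2*(3 - sqrt(2))*conj(1) + 4*(1)*conj(1) + 4*(3)*conj(1)]
      = (1/16)[(11) + (-1) + (2*sqrt(2) + 6) + (10) + (6 - 2*sqrt(2)) + (4) + (12)] = 48/16 = 3
  <chi_rho, chi_2> = (1/16)[1*(11)*conj(1) + 1*(-1)*conj(1) + 2*(sqrt(2) + 3)*conj(1) + 2*(5)*conj(1) + 2*(3 - sqrt(2))*conj(1) + 4*(1)*conj(-1) + 4*(3)*conj(-1)]
      = (1/16)[(11) + (-1) + (2*sqrt(2) + 6) + (10) + (6 - 2*sqrt(2)) + (-4) + (-12)] = 16/16 = 1
  <chi_rho, chi_3> = (1/16)[1*(11)*conj(1) + 1*(-1)*conj(1) + 2*(sqrt(2) + 3)*conj(-1) + 2*(5)*conj(1) + 2*(3 - sqrt(2))*conj(-1) + 4*(1)*conj(1) + 4*(3)*conj(-1)]
      = (1/16)[(11) + (-1) + (-6 - 2*sqrt(2)) + (10) + (-6 + 2*sqrt(2)) + (4) + (-12)] = 0/16 = 0
  <chi_rho, chi_4> = (1/16)[1*(11)*conj(1) + 1*(-1)*conj(1) + 2*(sqrt(2) + 3)*conj(-1) + 2*(5)*conj(1) + 2*(3 - sqrt(2))*conj(-1) + 4*(1)*conj(-1) + 4*(3)*conj(1)]
      = (1/16)[(11) + (-1) + (-6 - 2*sqrt(2)) + (10) + (-6 + 2*sqrt(2)) + (-4) + (12)] = 16/16 = 1
  <chi_rho, chi_5> = (1/16)[1*(11)*conj(2) + 1*(-1)*conj(-2) + 2*(sqrt(2) + 3)*conj(sqrt(2)) + 2*(5)*conj(0) + 2*(3 - sqrt(2))*conj(-sqrt(2)) + 4*(1)*conj(0) + 4*(3)*conj(0)]
      = (1/16)[(22) + (2) + (4 + 6*sqrt(2)) + (0) + (4 - 6*sqrt(2)) + (0) + (0)] = 32/16 = 2
  <chi_rho, chi_6> = (1/16)[1*(11)*conj(2) + 1*(-1)*conj(2) + 2*(sqrt(2) + 3)*conj(0) + 2*(5)*conj(-2) + 2*(3 - sqrt(2))*conj(0) + 4*(1)*conj(0) + 4*(3)*conj(0)]
      = (1/16)[(22) + (-2) + (0) + (-20) + (0) + (0) + (0)] = 0/16 = 0
  <chi_rho, chi_7> = (1/16)[1*(11)*conj(2) + 1*(-1)*conj(-2) + 2*(sqrt(2) + 3)*conj(-sqrt(2)) + 2*(5)*conj(0) + 2*(3 - sqrt(2))*conj(sqrt(2)) + 4*(1)*conj(0) + 4*(3)*conj(0)]
      = (1/16)[(22) + (2) + (-6*sqrt(2) - 4) + (0) + (-4 + 6*sqrt(2)) + (0) + (0)] = 16/16 = 1
Dimension check: dim(rho) = sum (mult * dim) = 3*1 + 1*1 + 0*1 + 1*1 + 2*2 + 0*2 + 1*2 = 11 = chi_rho(e) = 11.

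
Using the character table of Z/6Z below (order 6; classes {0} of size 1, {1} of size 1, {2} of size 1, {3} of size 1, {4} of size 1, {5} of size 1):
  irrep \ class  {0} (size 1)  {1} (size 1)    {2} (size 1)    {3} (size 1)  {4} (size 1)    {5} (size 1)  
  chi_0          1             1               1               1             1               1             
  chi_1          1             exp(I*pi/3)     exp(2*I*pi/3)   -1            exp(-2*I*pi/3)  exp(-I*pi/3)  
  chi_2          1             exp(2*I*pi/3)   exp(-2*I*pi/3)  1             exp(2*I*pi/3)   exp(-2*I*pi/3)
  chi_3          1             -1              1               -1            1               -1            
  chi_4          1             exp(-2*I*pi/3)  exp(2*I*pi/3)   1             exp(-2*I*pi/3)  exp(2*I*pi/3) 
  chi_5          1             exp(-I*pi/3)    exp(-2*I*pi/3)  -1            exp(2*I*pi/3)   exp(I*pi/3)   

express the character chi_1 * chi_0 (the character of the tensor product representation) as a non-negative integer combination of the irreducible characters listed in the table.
chi_1 tensor chi_0 = chi_1 (all other irreducibles have multiplicity 0).

The character of a tensor product is the pointwise product (chi_1 * chi_0)(C) = chi_1(C) * chi_0(C):
  {0}: (1)*(1), {1}: (exp(I*pi/3))*(1), {2}: (exp(2*I*pi/3))*(1), {3}: (-1)*(1), {4}: (exp(-2*I*pi/3))*(1), {5}: (exp(-I*pi/3))*(1)
so (chi_1 * chi_0) takes values
  {0} -> 1, {1} -> exp(I*pi/3), {2} -> exp(2*I*pi/3), {3} -> -1, {4} -> exp(-2*I*pi/3), {5} -> exp(-I*pi/3).
Now take the inner product of this character with each irreducible chi from the table, <chi_1*chi_0, chi> = (1/6) sum_C |C| (chi_1*chi_0)(C) conj(chi(C)):
  <chi_1*chi_0, chi_0> = (1/6)[1*(1)*conj(1) + 1*(exp(I*pi/3))*conj(1) + 1*(exp(2*I*pi/3))*conj(1) + 1*(-1)*conj(1) + 1*(exp(-2*I*pi/3))*conj(1) + 1*(exp(-I*pi/3))*conj(1)]
      = (1/6)[(1) + (exp(I*pi/3)) + (exp(2*I*pi/3)) + (-1) + (exp(-2*I*pi/3)) + (exp(-I*pi/3))] = 0/6 = 0
  <chi_1*chi_0, chi_1> = (1/6)[1*(1)*conj(1) + 1*(exp(I*pi/3))*conj(exp(I*pi/3)) + 1*(exp(2*I*pi/3))*conj(exp(2*I*pi/3)) + 1*(-1)*conj(-1) + 1*(exp(-2*I*pi/3))*conj(exp(-2*I*pi/3)) + 1*(exp(-I*pi/3))*conj(exp(-I*pi/3))]
      = (1/6)[(1) + (1) + (1) + (1) + (1) + (1)] = 6/6 = 1
  <chi_1*chi_0, chi_2> = (1/6)[1*(1)*conj(1) + 1*(exp(I*pi/3))*conj(exp(2*I*pi/3)) + 1*(exp(2*I*pi/3))*conj(exp(-2*I*pi/3)) + 1*(-1)*conj(1) + 1*(exp(-2*I*pi/3))*conj(exp(2*I*pi/3)) + 1*(exp(-I*pi/3))*conj(exp(-2*I*pi/3))]
      = (1/6)[(1) + (exp(-I*pi/3)) + (exp(-2*I*pi/3)) + (-1) + (exp(2*I*pi/3)) + (exp(I*pi/3))] = 0/6 = 0
  <chi_1*chi_0, chi_3> = (1/6)[1*(1)*conj(1) + 1*(exp(I*pi/3))*conj(-1) + 1*(exp(2*I*pi/3))*conj(1) + 1*(-1)*conj(-1) + 1*(exp(-2*I*pi/3))*conj(1) + 1*(exp(-I*pi/3))*conj(-1)]
      = (1/6)[(1) + (-exp(I*pi/3)) + (exp(2*I*pi/3)) + (1) + (exp(-2*I*pi/3)) + (-exp(-I*pi/3))] = 0/6 = 0
  <chi_1*chi_0, chi_4> = (1/6)[1*(1)*conj(1) + 1*(exp(I*pi/3))*conj(exp(-2*I*pi/3)) + 1*(exp(2*I*pi/3))*conj(exp(2*I*pi/3)) + 1*(-1)*conj(1) + 1*(exp(-2*I*pi/3))*conj(exp(-2*I*pi/3)) + 1*(exp(-I*pi/3))*conj(exp(2*I*pi/3))]
      = (1/6)[(1) + (-1) + (1) + (-1) + (1) + (-1)] = 0/6 = 0
  <chi_1*chi_0, chi_5> = (1/6)[1*(1)*conj(1) + 1*(exp(I*pi/3))*conj(exp(-I*pi/3)) + 1*(exp(2*I*pi/3))*conj(exp(-2*I*pi/3)) + 1*(-1)*conj(-1) + 1*(exp(-2*I*pi/3))*conj(exp(2*I*pi/3)) + 1*(exp(-I*pi/3))*conj(exp(I*pi/3))]
      = (1/6)[(1) + (exp(2*I*pi/3)) + (exp(-2*I*pi/3)) + (1) + (exp(2*I*pi/3)) + (exp(-2*I*pi/3))] = 0/6 = 0
(Exp terms are combined using exp(i*s)*conj(exp(i*t)) = exp(i*(s-t)), and sums of them are collapsed using the identity that for every m > 1 the m distinct m-th roots of unity sum to 0, e.g. 1 + exp(2*I*pi/3) + exp(-2*I*pi/3) = 0.)
Hence the multiplicities are chi_1: 1. Dimension check: dim(chi_1)*dim(chi_0) = 1*1 = 1 and sum (mult * dim) = 1*1 = 1.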